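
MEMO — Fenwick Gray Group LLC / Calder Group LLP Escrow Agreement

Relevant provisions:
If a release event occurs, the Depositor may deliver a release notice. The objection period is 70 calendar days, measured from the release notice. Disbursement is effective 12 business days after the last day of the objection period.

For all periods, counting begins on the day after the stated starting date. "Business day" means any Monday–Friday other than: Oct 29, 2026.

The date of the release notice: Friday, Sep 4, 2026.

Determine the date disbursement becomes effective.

The last day of the objection period: 70 calendar days after Sep 4, 2026 is Nov 13, 2026.
The date disbursement becomes effective: 12 business days after Friday, Nov 13, 2026, skipping weekends — Nov 16, Nov 17, Nov 18, Nov 19, …, Nov 27, Nov 30, Dec 1 — lands on Tuesday, Dec 1, 2026.

Dec 1, 2026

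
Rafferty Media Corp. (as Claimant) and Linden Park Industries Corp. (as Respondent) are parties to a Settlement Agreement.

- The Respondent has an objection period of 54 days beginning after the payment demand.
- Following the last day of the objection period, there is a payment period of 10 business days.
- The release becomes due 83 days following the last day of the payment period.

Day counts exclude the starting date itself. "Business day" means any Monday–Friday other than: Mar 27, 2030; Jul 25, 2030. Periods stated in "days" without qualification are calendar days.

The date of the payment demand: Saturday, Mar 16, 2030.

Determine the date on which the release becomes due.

Aug 14, 2030

The last day of the objection period: 54 calendar days after Mar 16, 2030 is May 9, 2030.
The last day of the payment period: counting 10 business days from Thursday, May 9, 2030 (May 10, May 13, May 14, May 15, May 16, May 17, May 20, May 21, May 22, May 23, skipping weekends) reaches Thursday, May 23, 2030.
Adding 83 calendar days to May 23, 2030 gives Aug 14, 2030, which is the date on which the release becomes due.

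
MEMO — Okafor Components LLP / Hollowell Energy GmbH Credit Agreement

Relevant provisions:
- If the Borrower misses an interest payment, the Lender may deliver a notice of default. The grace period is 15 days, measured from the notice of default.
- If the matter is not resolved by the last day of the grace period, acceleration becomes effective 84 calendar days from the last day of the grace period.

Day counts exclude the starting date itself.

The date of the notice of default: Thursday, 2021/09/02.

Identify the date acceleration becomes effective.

2021/12/10

The last day of the grace period: 2021/09/02 + 15 days = 2021/09/17.
Adding 84 calendar days to 2021/09/17 gives 2021/12/10, which is the date acceleration becomes effective.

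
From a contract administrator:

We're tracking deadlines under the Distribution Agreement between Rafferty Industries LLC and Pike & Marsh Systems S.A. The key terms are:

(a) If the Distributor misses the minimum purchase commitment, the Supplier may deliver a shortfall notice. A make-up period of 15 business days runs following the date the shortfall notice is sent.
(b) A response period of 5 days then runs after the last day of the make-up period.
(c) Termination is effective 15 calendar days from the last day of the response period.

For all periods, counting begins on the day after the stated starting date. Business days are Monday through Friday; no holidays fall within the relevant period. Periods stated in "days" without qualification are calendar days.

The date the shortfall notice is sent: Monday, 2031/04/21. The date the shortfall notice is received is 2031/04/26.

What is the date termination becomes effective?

2031/06/01

The last day of the make-up period: counting 15 business days from Monday, 2031/04/21 (Apr 22, Apr 23, Apr 24, Apr 25, …, May 8, May 9, May 12, skipping weekends) reaches Monday, 2031/05/12.
Adding 5 calendar days to 2031/05/12 gives 2031/05/17, which is the last day of the response period.
Adding 15 calendar days to 2031/05/17 gives 2031/06/01, which is the date termination becomes effective.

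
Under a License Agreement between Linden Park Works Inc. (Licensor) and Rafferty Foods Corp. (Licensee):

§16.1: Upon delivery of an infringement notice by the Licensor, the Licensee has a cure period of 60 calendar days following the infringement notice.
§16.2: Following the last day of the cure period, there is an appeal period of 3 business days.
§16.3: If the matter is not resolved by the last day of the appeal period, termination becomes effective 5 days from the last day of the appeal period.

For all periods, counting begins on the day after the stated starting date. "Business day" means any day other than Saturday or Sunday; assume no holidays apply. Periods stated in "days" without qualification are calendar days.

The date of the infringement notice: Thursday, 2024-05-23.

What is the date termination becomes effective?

2024-07-30

The last day of the cure period: 2024-05-23 + 60 days = 2024-07-22.
From Monday, 2024-07-22, 3 business days (Jul 23, Jul 24, Jul 25, skipping weekends) brings us to Thursday, 2024-07-25, which is the last day of the appeal period.
The date termination becomes effective: 2024-07-25 + 5 days = 2024-07-30.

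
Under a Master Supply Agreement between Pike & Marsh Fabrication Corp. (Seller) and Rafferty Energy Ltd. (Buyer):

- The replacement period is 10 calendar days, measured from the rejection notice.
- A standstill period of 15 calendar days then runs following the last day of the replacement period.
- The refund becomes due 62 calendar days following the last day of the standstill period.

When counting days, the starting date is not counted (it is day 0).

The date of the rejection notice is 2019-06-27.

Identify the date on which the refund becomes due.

2019-09-22

Adding 10 calendar days to 2019-06-27 gives 2019-07-07, which is the last day of the replacement period.
Adding 15 calendar days to 2019-07-07 gives 2019-07-22, which is the last day of the standstill period.
The date on which the refund becomes due: 62 calendar days after 2019-07-22 is 2019-09-22.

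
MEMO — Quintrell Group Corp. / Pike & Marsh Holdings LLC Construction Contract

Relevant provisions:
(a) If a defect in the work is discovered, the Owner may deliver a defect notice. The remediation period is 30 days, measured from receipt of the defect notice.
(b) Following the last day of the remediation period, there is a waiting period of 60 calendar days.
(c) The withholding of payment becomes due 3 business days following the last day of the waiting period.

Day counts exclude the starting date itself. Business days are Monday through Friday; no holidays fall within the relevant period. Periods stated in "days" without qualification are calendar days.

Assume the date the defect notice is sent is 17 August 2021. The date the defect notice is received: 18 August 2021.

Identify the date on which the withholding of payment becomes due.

The last day of the remediation period: 18 August 2021 + 30 days = 17 September 2021.
The last day of the waiting period: 60 calendar days after 17 September 2021 is 16 November 2021.
The date on which the withholding of payment becomes due: 3 business days after Tuesday, 16 November 2021, skipping weekends — Nov 17, Nov 18, Nov 19 — lands on Friday, 19 November 2021.

19 November 2021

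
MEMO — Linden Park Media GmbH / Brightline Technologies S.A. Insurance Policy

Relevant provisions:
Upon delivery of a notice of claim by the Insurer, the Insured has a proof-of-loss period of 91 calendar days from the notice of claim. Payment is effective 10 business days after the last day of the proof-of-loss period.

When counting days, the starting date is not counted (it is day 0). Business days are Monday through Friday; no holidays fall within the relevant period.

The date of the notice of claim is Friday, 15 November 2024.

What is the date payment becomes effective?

28 February 2025

Adding 91 calendar days to 15 November 2024 gives 14 February 2025, which is the last day of the proof-of-loss period.
The date payment becomes effective: counting 10 business days from Friday, 14 February 2025 (Feb 17, Feb 18, Feb 19, Feb 20, Feb 21, Feb 24, Feb 25, Feb 26, Feb 27, Feb 28, skipping weekends) reaches Friday, 28 February 2025.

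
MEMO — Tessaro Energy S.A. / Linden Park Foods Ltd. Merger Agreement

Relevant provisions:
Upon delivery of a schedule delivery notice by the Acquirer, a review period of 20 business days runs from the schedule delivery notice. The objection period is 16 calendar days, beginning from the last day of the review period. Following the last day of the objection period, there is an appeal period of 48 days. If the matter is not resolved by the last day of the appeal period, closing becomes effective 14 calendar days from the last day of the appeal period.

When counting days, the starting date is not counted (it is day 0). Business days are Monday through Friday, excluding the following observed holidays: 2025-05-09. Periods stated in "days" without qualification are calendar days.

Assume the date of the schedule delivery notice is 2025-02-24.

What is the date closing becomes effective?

2025-06-10

From Monday, 2025-02-24, 20 business days (Feb 25, Feb 26, Feb 27, Feb 28, …, Mar 20, Mar 21, Mar 24, skipping weekends) brings us to Monday, 2025-03-24, which is the last day of the review period.
The last day of the objection period: 2025-03-24 + 16 days = 2025-04-09.
Adding 48 calendar days to 2025-04-09 gives 2025-05-27, which is the last day of the appeal period.
Adding 14 calendar days to 2025-05-27 gives 2025-06-10, which is the date closing becomes effective.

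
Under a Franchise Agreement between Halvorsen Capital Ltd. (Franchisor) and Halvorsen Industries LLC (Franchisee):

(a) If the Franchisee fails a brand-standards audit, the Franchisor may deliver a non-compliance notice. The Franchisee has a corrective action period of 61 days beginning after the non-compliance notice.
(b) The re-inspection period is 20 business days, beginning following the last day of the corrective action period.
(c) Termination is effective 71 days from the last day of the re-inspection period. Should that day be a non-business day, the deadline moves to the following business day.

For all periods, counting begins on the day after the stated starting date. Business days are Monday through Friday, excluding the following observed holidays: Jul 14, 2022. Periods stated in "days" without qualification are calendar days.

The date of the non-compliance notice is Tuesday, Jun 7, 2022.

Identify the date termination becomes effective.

Nov 14, 2022

The last day of the corrective action period: Jun 7, 2022 + 61 days = Aug 7, 2022.
From Sunday, Aug 7, 2022, 20 business days (Aug 8, Aug 9, Aug 10, Aug 11, …, Aug 31, Sep 1, Sep 2, skipping weekends) brings us to Friday, Sep 2, 2022, which is the last day of the re-inspection period.
Adding 71 calendar days to Sep 2, 2022 gives Nov 12, 2022, which is the date termination becomes effective. That falls on a Saturday, so it rolls to the next business day, Monday, Nov 14, 2022.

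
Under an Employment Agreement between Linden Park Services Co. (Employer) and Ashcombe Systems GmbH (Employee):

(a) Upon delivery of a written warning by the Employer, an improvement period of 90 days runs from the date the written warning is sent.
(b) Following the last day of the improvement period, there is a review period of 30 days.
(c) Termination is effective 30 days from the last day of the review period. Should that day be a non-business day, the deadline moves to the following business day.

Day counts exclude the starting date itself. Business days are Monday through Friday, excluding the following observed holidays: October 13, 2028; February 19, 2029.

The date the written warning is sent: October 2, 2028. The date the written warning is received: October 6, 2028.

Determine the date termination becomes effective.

March 1, 2029

Adding 90 calendar days to October 2, 2028 gives December 31, 2028, which is the last day of the improvement period.
Adding 30 calendar days to December 31, 2028 gives January 30, 2029, which is the last day of the review period.
The date termination becomes effective: January 30, 2029 + 30 days = March 1, 2029. March 1, 2029 is a Thursday and is not a listed holiday, so no roll-forward applies.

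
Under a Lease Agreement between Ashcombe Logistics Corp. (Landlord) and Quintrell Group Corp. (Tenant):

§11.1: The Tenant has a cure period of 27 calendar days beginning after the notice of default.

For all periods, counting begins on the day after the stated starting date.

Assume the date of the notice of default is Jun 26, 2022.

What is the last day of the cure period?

Jul 23, 2022

The last day of the cure period: 27 calendar days after Jun 26, 2022 is Jul 23, 2022.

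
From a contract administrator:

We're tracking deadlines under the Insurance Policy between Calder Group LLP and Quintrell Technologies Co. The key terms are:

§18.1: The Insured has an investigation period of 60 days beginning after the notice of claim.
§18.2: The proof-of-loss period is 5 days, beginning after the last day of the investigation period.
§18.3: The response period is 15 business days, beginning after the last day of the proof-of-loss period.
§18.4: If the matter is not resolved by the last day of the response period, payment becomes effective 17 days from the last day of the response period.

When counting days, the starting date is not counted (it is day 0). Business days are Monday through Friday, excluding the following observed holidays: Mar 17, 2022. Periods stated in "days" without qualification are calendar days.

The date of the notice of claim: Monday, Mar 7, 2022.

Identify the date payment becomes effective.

The last day of the investigation period: 60 calendar days after Mar 7, 2022 is May 6, 2022.
The last day of the proof-of-loss period: May 6, 2022 + 5 days = May 11, 2022.
From Wednesday, May 11, 2022, 15 business days (May 12, May 13, May 16, May 17, …, May 30, May 31, Jun 1, skipping weekends) brings us to Wednesday, Jun 1, 2022, which is the last day of the response period.
The date payment becomes effective: Jun 1, 2022 + 17 days = Jun 18, 2022.

Jun 18, 2022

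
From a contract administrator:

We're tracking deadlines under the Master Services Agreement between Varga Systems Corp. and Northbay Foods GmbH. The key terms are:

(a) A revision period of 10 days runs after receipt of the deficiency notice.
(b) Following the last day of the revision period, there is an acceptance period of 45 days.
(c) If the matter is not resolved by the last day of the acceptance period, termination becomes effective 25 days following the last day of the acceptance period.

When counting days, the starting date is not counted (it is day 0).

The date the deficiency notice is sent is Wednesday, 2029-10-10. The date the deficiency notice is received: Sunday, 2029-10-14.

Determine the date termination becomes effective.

Adding 10 calendar days to 2029-10-14 gives 2029-10-24, which is the last day of the revision period.
The last day of the acceptance period: 2029-10-24 + 45 days = 2029-12-08.
The date termination becomes effective: 25 calendar days after 2029-12-08 is 2030-01-02.

2030-01-02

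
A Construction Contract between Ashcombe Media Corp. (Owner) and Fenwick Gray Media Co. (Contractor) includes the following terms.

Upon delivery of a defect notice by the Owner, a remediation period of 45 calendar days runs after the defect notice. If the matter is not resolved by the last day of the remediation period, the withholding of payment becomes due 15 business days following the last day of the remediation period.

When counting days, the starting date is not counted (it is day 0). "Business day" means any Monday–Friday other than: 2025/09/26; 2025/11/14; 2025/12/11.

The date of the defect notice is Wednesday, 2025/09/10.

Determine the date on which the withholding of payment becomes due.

The last day of the remediation period: 2025/09/10 + 45 days = 2025/10/25.
The date on which the withholding of payment becomes due: counting 15 business days from Saturday, 2025/10/25 (Oct 27, Oct 28, Oct 29, Oct 30, …, Nov 12, Nov 13, Nov 17, skipping weekends and the listed holiday on Nov 14) reaches Monday, 2025/11/17.

2025/11/17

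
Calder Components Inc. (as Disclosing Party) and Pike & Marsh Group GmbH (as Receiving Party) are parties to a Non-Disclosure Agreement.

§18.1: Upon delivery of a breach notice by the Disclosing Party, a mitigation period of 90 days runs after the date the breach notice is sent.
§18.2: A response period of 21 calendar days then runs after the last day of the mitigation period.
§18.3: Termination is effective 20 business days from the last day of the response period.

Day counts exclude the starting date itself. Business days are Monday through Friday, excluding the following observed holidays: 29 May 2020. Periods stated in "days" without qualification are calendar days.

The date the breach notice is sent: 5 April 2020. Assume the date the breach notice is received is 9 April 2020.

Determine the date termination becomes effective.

21 August 2020

The last day of the mitigation period: 90 calendar days after 5 April 2020 is 4 July 2020.
The last day of the response period: 4 July 2020 + 21 days = 25 July 2020.
The date termination becomes effective: 20 business days after Saturday, 25 July 2020, skipping weekends — Jul 27, Jul 28, Jul 29, Jul 30, …, Aug 19, Aug 20, Aug 21 — lands on Friday, 21 August 2020.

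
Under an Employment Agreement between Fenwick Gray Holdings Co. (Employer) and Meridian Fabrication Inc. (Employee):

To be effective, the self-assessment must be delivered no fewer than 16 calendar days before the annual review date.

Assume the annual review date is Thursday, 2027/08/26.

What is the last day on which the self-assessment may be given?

Counting back 16 calendar days from 2027/08/26 gives 2027/08/10.

2027/08/10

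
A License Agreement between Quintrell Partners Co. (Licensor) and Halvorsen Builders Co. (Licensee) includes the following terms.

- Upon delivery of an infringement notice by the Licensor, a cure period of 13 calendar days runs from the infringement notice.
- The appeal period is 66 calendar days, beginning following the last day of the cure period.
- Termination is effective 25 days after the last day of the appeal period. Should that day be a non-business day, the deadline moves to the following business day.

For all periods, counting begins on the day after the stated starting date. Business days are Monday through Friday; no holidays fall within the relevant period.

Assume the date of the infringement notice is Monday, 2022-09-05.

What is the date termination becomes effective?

The last day of the cure period: 2022-09-05 + 13 days = 2022-09-18.
Adding 66 calendar days to 2022-09-18 gives 2022-11-23, which is the last day of the appeal period.
The date termination becomes effective: 25 calendar days after 2022-11-23 is 2022-12-18. That falls on a Sunday, so it rolls to the next business day, Monday, 2022-12-19.

2022-12-19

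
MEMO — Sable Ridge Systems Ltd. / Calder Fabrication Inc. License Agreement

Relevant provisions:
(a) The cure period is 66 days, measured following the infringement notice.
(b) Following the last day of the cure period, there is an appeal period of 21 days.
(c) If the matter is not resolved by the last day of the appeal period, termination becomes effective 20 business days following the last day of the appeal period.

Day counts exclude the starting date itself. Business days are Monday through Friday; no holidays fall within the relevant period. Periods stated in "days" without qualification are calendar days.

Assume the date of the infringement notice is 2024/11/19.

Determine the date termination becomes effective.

2025/03/14

Adding 66 calendar days to 2024/11/19 gives 2025/01/24, which is the last day of the cure period.
The last day of the appeal period: 2025/01/24 + 21 days = 2025/02/14.
The date termination becomes effective: 20 business days after Friday, 2025/02/14, skipping weekends — Feb 17, Feb 18, Feb 19, Feb 20, …, Mar 12, Mar 13, Mar 14 — lands on Friday, 2025/03/14.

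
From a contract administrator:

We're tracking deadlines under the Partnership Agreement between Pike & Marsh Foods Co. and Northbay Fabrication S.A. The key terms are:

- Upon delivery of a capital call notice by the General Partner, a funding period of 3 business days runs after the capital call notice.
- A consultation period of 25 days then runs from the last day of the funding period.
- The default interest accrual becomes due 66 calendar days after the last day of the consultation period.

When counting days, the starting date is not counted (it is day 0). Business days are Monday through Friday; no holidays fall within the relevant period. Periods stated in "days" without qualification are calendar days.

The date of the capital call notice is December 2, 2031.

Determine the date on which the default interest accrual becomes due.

The last day of the funding period: 3 business days after Tuesday, December 2, 2031, skipping weekends — Dec 3, Dec 4, Dec 5 — lands on Friday, December 5, 2031.
The last day of the consultation period: 25 calendar days after December 5, 2031 is December 30, 2031.
The date on which the default interest accrual becomes due: 66 calendar days after December 30, 2031 is March 5, 2032.

March 5, 2032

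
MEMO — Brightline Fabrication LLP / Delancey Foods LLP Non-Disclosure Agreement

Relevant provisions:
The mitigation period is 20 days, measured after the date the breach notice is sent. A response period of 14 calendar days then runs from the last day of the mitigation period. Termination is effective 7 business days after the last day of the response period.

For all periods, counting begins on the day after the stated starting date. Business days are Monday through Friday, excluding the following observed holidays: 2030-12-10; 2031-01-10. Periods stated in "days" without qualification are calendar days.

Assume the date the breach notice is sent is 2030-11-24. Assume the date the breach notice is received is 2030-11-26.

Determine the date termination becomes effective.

2031-01-07

The last day of the mitigation period: 20 calendar days after 2030-11-24 is 2030-12-14.
Adding 14 calendar days to 2030-12-14 gives 2030-12-28, which is the last day of the response period.
From Saturday, 2030-12-28, 7 business days (Dec 30, Dec 31, Jan 1, Jan 2, Jan 3, Jan 6, Jan 7, skipping weekends) brings us to Tuesday, 2031-01-07, which is the date termination becomes effective.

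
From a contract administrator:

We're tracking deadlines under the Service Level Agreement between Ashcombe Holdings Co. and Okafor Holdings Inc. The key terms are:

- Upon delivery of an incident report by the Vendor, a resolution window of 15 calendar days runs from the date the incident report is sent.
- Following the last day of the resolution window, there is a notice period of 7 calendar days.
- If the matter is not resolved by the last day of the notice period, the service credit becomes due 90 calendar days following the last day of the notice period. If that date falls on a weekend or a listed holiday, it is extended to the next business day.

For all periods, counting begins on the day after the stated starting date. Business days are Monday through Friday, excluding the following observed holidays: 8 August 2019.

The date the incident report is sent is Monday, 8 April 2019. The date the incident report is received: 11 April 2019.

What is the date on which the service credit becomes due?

29 July 2019

The last day of the resolution window: 15 calendar days after 8 April 2019 is 23 April 2019.
Adding 7 calendar days to 23 April 2019 gives 30 April 2019, which is the last day of the notice period.
Adding 90 calendar days to 30 April 2019 gives 29 July 2019, which is the date on which the service credit becomes due. 29 July 2019 is a Monday and is not a listed holiday, so no roll-forward applies.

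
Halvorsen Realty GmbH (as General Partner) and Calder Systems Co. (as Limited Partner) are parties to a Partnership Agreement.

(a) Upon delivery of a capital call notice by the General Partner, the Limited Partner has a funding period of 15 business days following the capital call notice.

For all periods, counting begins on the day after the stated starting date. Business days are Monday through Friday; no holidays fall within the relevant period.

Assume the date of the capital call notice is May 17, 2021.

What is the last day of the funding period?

June 7, 2021

The last day of the funding period: counting 15 business days from Monday, May 17, 2021 (May 18, May 19, May 20, May 21, …, Jun 3, Jun 4, Jun 7, skipping weekends) reaches Monday, June 7, 2021.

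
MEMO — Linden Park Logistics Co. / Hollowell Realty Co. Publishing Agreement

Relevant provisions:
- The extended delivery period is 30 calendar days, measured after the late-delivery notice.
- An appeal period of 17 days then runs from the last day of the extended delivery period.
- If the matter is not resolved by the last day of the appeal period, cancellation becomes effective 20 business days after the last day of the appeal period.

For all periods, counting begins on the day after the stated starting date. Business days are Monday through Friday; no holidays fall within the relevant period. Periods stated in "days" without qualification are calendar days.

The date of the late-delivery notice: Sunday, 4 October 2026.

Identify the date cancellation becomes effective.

18 December 2026

Adding 30 calendar days to 4 October 2026 gives 3 November 2026, which is the last day of the extended delivery period.
The last day of the appeal period: 3 November 2026 + 17 days = 20 November 2026.
The date cancellation becomes effective: counting 20 business days from Friday, 20 November 2026 (Nov 23, Nov 24, Nov 25, Nov 26, …, Dec 16, Dec 17, Dec 18, skipping weekends) reaches Friday, 18 December 2026.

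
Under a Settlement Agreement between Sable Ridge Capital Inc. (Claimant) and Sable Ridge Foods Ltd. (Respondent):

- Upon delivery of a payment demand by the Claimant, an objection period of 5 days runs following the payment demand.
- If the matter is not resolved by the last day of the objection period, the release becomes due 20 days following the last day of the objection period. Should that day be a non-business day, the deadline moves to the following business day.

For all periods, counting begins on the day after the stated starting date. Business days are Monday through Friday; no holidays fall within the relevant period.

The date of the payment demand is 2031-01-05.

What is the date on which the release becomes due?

2031-01-30

The last day of the objection period: 5 calendar days after 2031-01-05 is 2031-01-10.
The date on which the release becomes due: 20 calendar days after 2031-01-10 is 2031-01-30. 2031-01-30 is a Thursday, so no roll-forward applies.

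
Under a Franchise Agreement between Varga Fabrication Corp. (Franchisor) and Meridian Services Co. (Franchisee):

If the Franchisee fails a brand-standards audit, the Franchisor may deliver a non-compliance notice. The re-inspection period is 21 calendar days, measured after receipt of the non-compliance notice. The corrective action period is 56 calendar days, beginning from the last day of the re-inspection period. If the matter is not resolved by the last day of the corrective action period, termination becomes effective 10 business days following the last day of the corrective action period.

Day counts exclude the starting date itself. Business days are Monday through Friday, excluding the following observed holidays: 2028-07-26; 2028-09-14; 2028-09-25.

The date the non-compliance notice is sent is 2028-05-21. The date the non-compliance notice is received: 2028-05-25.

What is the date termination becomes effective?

Adding 21 calendar days to 2028-05-25 gives 2028-06-15, which is the last day of the re-inspection period.
Adding 56 calendar days to 2028-06-15 gives 2028-08-10, which is the last day of the corrective action period.
From Thursday, 2028-08-10, 10 business days (Aug 11, Aug 14, Aug 15, Aug 16, Aug 17, Aug 18, Aug 21, Aug 22, Aug 23, Aug 24, skipping weekends) brings us to Thursday, 2028-08-24, which is the date termination becomes effective.

2028-08-24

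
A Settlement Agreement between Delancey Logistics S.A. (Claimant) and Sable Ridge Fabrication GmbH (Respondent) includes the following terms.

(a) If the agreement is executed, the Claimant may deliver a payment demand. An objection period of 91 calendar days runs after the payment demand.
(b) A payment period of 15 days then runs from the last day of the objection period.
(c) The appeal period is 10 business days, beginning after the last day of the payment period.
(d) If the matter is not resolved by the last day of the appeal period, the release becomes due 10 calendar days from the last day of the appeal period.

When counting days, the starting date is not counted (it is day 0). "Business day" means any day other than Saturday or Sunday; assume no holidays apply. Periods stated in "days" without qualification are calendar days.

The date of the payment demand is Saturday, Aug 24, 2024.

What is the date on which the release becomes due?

The last day of the objection period: Aug 24, 2024 + 91 days = Nov 23, 2024.
The last day of the payment period: 15 calendar days after Nov 23, 2024 is Dec 8, 2024.
The last day of the appeal period: 10 business days after Sunday, Dec 8, 2024, skipping weekends — Dec 9, Dec 10, Dec 11, Dec 12, Dec 13, Dec 16, Dec 17, Dec 18, Dec 19, Dec 20 — lands on Friday, Dec 20, 2024.
The date on which the release becomes due: Dec 20, 2024 + 10 days = Dec 30, 2024.

Dec 30, 2024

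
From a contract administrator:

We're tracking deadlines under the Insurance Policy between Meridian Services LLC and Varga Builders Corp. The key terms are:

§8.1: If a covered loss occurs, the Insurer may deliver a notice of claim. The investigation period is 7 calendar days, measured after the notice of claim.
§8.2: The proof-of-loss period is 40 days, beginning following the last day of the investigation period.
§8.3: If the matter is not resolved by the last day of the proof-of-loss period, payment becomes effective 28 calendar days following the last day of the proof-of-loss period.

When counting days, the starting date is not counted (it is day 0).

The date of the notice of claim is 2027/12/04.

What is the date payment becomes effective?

2028/02/17

The last day of the investigation period: 7 calendar days after 2027/12/04 is 2027/12/11.
Adding 40 calendar days to 2027/12/11 gives 2028/01/20, which is the last day of the proof-of-loss period.
Adding 28 calendar days to 2028/01/20 gives 2028/02/17, which is the date payment becomes effective.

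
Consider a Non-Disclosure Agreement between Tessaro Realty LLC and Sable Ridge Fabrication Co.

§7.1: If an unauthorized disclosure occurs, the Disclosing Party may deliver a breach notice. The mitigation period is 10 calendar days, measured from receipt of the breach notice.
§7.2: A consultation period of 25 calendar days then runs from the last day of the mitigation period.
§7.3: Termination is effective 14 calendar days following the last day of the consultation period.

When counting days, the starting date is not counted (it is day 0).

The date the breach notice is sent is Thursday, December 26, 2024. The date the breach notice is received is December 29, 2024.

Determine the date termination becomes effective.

The last day of the mitigation period: December 29, 2024 + 10 days = January 8, 2025.
The last day of the consultation period: 25 calendar days after January 8, 2025 is February 2, 2025.
Adding 14 calendar days to February 2, 2025 gives February 16, 2025, which is the date termination becomes effective.

February 16, 2025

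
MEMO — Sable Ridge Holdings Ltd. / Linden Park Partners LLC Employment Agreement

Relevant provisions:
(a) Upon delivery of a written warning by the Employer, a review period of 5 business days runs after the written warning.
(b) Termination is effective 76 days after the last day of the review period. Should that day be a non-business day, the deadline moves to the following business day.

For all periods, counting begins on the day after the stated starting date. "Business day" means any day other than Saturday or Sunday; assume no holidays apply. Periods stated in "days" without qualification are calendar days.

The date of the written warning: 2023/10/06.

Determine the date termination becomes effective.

2023/12/28

The last day of the review period: 5 business days after Friday, 2023/10/06, skipping weekends — Oct 9, Oct 10, Oct 11, Oct 12, Oct 13 — lands on Friday, 2023/10/13.
The date termination becomes effective: 76 calendar days after 2023/10/13 is 2023/12/28. 2023/12/28 is a Thursday, so no roll-forward applies.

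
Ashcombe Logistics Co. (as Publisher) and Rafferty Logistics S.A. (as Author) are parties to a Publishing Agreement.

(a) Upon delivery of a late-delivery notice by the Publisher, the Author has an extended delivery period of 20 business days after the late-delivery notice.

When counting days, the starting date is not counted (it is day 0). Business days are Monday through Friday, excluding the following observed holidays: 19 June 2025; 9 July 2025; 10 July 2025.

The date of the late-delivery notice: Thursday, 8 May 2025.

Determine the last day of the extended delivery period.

The last day of the extended delivery period: counting 20 business days from Thursday, 8 May 2025 (May 9, May 12, May 13, May 14, …, Jun 3, Jun 4, Jun 5, skipping weekends) reaches Thursday, 5 June 2025.

5 June 2025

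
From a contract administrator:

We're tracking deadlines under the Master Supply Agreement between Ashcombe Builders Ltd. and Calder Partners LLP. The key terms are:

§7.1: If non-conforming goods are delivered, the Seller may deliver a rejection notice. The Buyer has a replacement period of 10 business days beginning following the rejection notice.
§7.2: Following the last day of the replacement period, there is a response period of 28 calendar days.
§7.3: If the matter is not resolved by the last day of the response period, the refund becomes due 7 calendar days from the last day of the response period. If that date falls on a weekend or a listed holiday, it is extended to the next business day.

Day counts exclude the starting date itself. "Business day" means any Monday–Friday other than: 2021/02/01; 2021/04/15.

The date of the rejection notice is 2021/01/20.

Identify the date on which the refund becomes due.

The last day of the replacement period: 10 business days after Wednesday, 2021/01/20, skipping weekends and the listed holiday on Feb 1 — Jan 21, Jan 22, Jan 25, Jan 26, Jan 27, Jan 28, Jan 29, Feb 2, Feb 3, Feb 4 — lands on Thursday, 2021/02/04.
Adding 28 calendar days to 2021/02/04 gives 2021/03/04, which is the last day of the response period.
The date on which the refund becomes due: 2021/03/04 + 7 days = 2021/03/11. 2021/03/11 is a Thursday and is not a listed holiday, so no roll-forward applies.

2021/03/11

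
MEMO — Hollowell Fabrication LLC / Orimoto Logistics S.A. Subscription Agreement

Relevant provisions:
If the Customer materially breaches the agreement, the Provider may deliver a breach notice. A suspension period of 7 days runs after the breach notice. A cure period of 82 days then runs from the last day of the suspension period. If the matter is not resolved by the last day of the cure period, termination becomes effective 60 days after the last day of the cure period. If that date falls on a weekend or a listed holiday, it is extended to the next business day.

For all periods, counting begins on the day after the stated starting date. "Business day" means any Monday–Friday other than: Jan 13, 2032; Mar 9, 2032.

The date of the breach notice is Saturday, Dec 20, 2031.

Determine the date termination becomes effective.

May 17, 2032

The last day of the suspension period: 7 calendar days after Dec 20, 2031 is Dec 27, 2031.
The last day of the cure period: 82 calendar days after Dec 27, 2031 is Mar 18, 2032.
The date termination becomes effective: 60 calendar days after Mar 18, 2032 is May 17, 2032. May 17, 2032 is a Monday and is not a listed holiday, so no roll-forward applies.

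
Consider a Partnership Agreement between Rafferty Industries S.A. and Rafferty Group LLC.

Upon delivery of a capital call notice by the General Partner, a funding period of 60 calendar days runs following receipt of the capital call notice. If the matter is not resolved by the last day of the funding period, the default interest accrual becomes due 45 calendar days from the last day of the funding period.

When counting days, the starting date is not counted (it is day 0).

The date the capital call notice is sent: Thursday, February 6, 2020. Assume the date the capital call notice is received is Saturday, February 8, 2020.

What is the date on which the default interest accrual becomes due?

The last day of the funding period: February 8, 2020 + 60 days = April 8, 2020.
The date on which the default interest accrual becomes due: 45 calendar days after April 8, 2020 is May 23, 2020.

May 23, 2020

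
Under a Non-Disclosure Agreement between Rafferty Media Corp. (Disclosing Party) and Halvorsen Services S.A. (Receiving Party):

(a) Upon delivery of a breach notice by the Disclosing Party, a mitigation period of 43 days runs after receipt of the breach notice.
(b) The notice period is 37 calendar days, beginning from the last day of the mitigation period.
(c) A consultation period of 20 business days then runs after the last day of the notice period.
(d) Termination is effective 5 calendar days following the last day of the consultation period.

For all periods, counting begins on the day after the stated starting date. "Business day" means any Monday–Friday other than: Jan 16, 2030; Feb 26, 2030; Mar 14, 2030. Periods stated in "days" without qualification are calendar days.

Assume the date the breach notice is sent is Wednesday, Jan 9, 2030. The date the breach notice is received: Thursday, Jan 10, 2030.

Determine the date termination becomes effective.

The last day of the mitigation period: Jan 10, 2030 + 43 days = Feb 22, 2030.
The last day of the notice period: 37 calendar days after Feb 22, 2030 is Mar 31, 2030.
The last day of the consultation period: counting 20 business days from Sunday, Mar 31, 2030 (Apr 1, Apr 2, Apr 3, Apr 4, …, Apr 24, Apr 25, Apr 26, skipping weekends) reaches Friday, Apr 26, 2030.
Adding 5 calendar days to Apr 26, 2030 gives May 1, 2030, which is the date termination becomes effective.

May 1, 2030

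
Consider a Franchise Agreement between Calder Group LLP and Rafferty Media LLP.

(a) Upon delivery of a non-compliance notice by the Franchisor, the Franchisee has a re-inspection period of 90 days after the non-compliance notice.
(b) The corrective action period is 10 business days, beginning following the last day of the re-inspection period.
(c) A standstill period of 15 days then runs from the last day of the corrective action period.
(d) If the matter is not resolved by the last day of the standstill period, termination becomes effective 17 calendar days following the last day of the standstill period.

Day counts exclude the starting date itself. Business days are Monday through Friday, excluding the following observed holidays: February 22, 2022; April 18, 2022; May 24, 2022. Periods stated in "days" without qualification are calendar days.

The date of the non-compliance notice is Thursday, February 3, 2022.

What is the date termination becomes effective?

June 19, 2022

The last day of the re-inspection period: February 3, 2022 + 90 days = May 4, 2022.
The last day of the corrective action period: counting 10 business days from Wednesday, May 4, 2022 (May 5, May 6, May 9, May 10, May 11, May 12, May 13, May 16, May 17, May 18, skipping weekends) reaches Wednesday, May 18, 2022.
The last day of the standstill period: May 18, 2022 + 15 days = June 2, 2022.
Adding 17 calendar days to June 2, 2022 gives June 19, 2022, which is the date termination becomes effective.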